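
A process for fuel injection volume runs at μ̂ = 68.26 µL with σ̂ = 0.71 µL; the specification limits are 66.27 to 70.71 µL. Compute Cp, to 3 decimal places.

1.042

Cp = (USL − LSL) / (6σ̂) = (70.71 − 66.27) / (6 × 0.71) = 4.4400 / 4.2600 = 1.0423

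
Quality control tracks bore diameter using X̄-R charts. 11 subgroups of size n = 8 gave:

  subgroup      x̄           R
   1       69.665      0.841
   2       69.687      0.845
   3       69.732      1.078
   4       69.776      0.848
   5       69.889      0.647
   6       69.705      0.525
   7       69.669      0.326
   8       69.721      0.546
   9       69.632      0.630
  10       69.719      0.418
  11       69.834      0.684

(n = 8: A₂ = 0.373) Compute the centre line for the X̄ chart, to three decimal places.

X̄̄ = (69.665 + 69.687 + 69.732 + 69.776 + 69.889 + 69.705 + 69.669 + 69.721 + 69.632 + 69.719 + 69.834) / 11 = 767.0290 / 11 = 69.7299
CL = X̄̄ = 69.7299

69.730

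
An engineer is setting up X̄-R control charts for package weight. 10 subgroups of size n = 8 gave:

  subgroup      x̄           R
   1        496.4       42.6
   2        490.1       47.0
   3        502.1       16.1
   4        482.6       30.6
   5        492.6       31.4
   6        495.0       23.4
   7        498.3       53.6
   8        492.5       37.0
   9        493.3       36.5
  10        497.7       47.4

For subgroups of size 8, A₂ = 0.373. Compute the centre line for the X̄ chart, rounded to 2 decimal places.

494.06

X̄̄ = (496.4 + 490.1 + 502.1 + 482.6 + 492.6 + 495.0 + 498.3 + 492.5 + 493.3 + 497.7) / 10 = 4940.6000 / 10 = 494.0600
CL = X̄̄ = 494.0600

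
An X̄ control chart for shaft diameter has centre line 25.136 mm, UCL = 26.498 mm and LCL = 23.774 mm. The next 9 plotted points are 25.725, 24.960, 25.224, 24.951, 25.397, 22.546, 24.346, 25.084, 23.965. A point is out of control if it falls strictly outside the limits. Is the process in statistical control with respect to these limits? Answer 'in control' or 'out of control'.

Compare each point to [23.774, 26.498]: sample 6 = 22.546 < LCL.

out of control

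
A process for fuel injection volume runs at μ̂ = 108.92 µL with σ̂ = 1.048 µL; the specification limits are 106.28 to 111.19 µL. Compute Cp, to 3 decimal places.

0.781

Cp = (USL − LSL) / (6σ̂) = (111.19 − 106.28) / (6 × 1.048) = 4.9100 / 6.2880 = 0.7809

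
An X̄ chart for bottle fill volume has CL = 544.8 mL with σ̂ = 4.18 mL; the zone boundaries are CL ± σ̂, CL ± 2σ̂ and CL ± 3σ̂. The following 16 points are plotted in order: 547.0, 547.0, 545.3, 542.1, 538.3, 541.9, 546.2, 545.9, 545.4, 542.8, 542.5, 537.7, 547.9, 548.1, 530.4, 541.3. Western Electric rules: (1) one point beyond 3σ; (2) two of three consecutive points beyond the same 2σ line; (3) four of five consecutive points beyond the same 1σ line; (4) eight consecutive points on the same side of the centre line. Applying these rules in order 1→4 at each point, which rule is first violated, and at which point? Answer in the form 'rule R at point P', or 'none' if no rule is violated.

rule 1 at point 15

Zone of each point (C = within 1σ̂, B = 1σ̂–2σ̂, A = 2σ̂–3σ̂, * = beyond 3σ̂; sign = side of CL): 1:+C, 2:+C, 3:+C, 4:-C, 5:-B, 6:-C, 7:+C, 8:+C, 9:+C, 10:-C, 11:-C, 12:-B, 13:+C, 14:+C, 15:-*, 16:-C
Rule 1 (one point beyond the 3σ limits) is satisfied at point 15.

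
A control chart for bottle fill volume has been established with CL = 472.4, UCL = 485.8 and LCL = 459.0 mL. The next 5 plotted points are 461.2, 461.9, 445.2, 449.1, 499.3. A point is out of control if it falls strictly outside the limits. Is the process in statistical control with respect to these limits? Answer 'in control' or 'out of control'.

out of control

Compare each point to [459.0, 485.8]: sample 3 = 445.2 < LCL; sample 4 = 449.1 < LCL; sample 5 = 499.3 > UCL.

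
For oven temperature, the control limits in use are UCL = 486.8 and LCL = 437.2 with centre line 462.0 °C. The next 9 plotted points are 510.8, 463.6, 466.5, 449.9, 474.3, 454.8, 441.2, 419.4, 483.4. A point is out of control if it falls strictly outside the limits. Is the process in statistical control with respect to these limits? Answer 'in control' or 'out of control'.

Compare each point to [437.2, 486.8]: sample 1 = 510.8 > UCL; sample 8 = 419.4 < LCL.

out of control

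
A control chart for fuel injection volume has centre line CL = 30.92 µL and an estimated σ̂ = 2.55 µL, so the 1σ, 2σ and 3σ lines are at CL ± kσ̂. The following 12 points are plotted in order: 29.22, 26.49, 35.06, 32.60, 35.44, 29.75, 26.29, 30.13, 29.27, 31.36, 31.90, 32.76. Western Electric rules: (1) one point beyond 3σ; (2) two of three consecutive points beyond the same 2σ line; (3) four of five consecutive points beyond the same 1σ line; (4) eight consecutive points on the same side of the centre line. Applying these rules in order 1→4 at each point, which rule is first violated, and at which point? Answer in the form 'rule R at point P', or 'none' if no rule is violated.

none

Zone of each point (C = within 1σ̂, B = 1σ̂–2σ̂, A = 2σ̂–3σ̂, * = beyond 3σ̂; sign = side of CL): 1:-C, 2:-B, 3:+B, 4:+C, 5:+B, 6:-C, 7:-B, 8:-C, 9:-C, 10:+C, 11:+C, 12:+C
No rule fires across all 12 points.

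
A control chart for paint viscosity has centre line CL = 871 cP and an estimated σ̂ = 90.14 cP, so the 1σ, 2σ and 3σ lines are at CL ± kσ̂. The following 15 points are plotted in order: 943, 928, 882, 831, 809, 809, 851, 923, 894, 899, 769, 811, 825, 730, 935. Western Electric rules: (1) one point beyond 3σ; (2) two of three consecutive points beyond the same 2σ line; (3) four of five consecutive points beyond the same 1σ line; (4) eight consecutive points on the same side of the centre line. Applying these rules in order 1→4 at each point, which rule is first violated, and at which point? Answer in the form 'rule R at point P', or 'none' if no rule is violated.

none

Zone of each point (C = within 1σ̂, B = 1σ̂–2σ̂, A = 2σ̂–3σ̂, * = beyond 3σ̂; sign = side of CL): 1:+C, 2:+C, 3:+C, 4:-C, 5:-C, 6:-C, 7:-C, 8:+C, 9:+C, 10:+C, 11:-B, 12:-C, 13:-C, 14:-B, 15:+C
No rule fires across all 15 points.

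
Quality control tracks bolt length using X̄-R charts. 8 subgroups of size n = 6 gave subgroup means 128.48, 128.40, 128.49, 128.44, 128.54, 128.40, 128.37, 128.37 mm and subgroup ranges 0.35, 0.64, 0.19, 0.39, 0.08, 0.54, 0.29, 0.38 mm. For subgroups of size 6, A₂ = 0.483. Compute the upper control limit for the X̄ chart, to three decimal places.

128.609

X̄̄ = (128.48 + 128.40 + 128.49 + 128.44 + 128.54 + 128.40 + 128.37 + 128.37) / 8 = 1027.4900 / 8 = 128.4363
R̄ = (0.35 + 0.64 + 0.19 + 0.39 + 0.08 + 0.54 + 0.29 + 0.38) / 8 = 2.8600 / 8 = 0.3575
UCL = X̄̄ + A₂·R̄ = 128.4363 + 0.483 × 0.3575 = 128.6089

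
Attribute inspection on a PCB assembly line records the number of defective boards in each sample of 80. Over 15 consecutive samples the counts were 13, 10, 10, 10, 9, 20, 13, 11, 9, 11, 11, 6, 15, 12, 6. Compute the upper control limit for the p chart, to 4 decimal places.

0.2541

p̄ = Σdᵢ / (k·n) = 166 / (15 × 80) = 0.13833
UCL = p̄ + 3·√(p̄(1−p̄)/n) = 0.13833 + 3 × √(0.13833×0.86167/80) = 0.13833 + 3 × 0.03860 = 0.25413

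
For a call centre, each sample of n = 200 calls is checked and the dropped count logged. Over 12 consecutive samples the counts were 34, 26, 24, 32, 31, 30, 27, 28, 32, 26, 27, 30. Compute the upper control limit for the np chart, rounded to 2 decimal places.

43.84

p̄ = Σdᵢ / (k·n) = 347 / (12 × 200) = 0.14458
UCL = np̄ + 3·√(np̄(1−p̄)) = 28.9167 + 3 × √(28.9167×0.85542) = 28.9167 + 3 × 4.9735 = 43.8372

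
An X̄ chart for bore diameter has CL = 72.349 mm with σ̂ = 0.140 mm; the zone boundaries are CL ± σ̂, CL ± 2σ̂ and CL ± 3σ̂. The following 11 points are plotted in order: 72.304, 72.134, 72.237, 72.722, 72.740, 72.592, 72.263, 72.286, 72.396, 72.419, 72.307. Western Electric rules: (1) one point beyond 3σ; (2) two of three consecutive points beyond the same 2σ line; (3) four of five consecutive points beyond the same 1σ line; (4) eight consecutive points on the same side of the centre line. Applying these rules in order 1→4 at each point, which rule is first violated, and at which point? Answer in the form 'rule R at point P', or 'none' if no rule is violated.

Zone of each point (C = within 1σ̂, B = 1σ̂–2σ̂, A = 2σ̂–3σ̂, * = beyond 3σ̂; sign = side of CL): 1:-C, 2:-B, 3:-C, 4:+A, 5:+A, 6:+B, 7:-C, 8:-C, 9:+C, 10:+C, 11:-C
Rule 2 (two of three consecutive points beyond the same 2σ limit) is satisfied at point 5.

rule 2 at point 5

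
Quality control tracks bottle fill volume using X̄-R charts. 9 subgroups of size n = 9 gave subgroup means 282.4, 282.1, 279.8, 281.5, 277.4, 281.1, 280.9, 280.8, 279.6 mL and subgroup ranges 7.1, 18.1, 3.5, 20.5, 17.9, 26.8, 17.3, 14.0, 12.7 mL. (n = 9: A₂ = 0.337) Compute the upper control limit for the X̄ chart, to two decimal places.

285.79

X̄̄ = (282.4 + 282.1 + 279.8 + 281.5 + 277.4 + 281.1 + 280.9 + 280.8 + 279.6) / 9 = 2525.6000 / 9 = 280.6222
R̄ = (7.1 + 18.1 + 3.5 + 20.5 + 17.9 + 26.8 + 17.3 + 14.0 + 12.7) / 9 = 137.9000 / 9 = 15.3222
UCL = X̄̄ + A₂·R̄ = 280.6222 + 0.337 × 15.3222 = 285.7858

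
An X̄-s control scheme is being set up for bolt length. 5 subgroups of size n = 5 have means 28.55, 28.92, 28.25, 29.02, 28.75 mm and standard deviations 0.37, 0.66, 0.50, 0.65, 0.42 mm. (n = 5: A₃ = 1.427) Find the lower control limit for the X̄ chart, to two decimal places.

X̄̄ = (28.55 + 28.92 + 28.25 + 29.02 + 28.75) / 5 = 28.6980
s̄ = (0.37 + 0.66 + 0.50 + 0.65 + 0.42) / 5 = 0.5200
LCL = X̄̄ − A₃·s̄ = 28.6980 − 1.427 × 0.5200 = 27.9560

27.96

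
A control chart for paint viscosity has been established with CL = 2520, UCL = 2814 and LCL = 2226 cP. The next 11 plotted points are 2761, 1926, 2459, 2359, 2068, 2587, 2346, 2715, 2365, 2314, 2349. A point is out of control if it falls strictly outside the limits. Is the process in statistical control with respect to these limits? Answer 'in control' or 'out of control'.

out of control

Compare each point to [2226, 2814]: sample 2 = 1926 < LCL; sample 5 = 2068 < LCL.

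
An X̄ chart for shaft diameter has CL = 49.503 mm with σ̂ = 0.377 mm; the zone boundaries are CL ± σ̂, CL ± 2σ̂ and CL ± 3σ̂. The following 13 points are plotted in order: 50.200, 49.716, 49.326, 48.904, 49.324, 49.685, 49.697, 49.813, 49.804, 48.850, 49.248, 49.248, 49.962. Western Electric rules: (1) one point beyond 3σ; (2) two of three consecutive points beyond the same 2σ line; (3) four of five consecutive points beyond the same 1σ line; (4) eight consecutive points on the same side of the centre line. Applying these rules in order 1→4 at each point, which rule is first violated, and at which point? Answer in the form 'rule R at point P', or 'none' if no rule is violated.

none

Zone of each point (C = within 1σ̂, B = 1σ̂–2σ̂, A = 2σ̂–3σ̂, * = beyond 3σ̂; sign = side of CL): 1:+B, 2:+C, 3:-C, 4:-B, 5:-C, 6:+C, 7:+C, 8:+C, 9:+C, 10:-B, 11:-C, 12:-C, 13:+B
No rule fires across all 13 points.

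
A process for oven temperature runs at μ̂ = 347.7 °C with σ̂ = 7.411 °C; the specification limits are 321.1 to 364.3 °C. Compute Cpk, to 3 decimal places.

0.747

Cpu = (USL − μ̂) / (3σ̂) = (364.3 − 347.7) / (3 × 7.411) = 0.7466; Cpl = (μ̂ − LSL) / (3σ̂) = (347.7 − 321.1) / (3 × 7.411) = 1.1964; Cpk = min(Cpu, Cpl) = 0.7466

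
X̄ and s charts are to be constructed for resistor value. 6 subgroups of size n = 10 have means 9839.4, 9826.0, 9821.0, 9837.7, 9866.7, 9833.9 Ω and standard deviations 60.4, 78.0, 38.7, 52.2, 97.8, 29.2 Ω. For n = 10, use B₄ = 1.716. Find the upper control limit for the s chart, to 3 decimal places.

s̄ = (60.4 + 78.0 + 38.7 + 52.2 + 97.8 + 29.2) / 6 = 59.3833
UCL_s = B₄·s̄ = 1.716 × 59.3833 = 101.9018

101.902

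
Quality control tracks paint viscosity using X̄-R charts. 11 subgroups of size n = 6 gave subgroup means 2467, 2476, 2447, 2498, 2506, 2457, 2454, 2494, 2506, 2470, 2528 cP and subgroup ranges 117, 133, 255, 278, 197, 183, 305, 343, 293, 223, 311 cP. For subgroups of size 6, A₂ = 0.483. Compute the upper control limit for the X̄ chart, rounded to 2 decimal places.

2597.92

X̄̄ = (2467 + 2476 + 2447 + 2498 + 2506 + 2457 + 2454 + 2494 + 2506 + 2470 + 2528) / 11 = 27303.0000 / 11 = 2482.0909
R̄ = (117 + 133 + 255 + 278 + 197 + 183 + 305 + 343 + 293 + 223 + 311) / 11 = 2638.0000 / 11 = 239.8182
UCL = X̄̄ + A₂·R̄ = 2482.0909 + 0.483 × 239.8182 = 2597.9231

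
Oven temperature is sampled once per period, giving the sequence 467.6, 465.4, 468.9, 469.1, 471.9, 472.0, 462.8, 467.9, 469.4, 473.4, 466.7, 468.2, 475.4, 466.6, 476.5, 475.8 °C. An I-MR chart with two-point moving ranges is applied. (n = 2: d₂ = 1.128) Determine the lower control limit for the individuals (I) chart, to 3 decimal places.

458.609

X̄ = (467.6 + 465.4 + 468.9 + 469.1 + 471.9 + 472.0 + 462.8 + 467.9 + 469.4 + 473.4 + 466.7 + 468.2 + 475.4 + 466.6 + 476.5 + 475.8) / 16 = 469.8500
Moving ranges: 2.2, 3.5, 0.2, 2.8, 0.1, 9.2, 5.1, 1.5, 4.0, 6.7, 1.5, 7.2, 8.8, 9.9, 0.7; M̄R̄ = 63.4000 / 15 = 4.2267
LCL = X̄ − 3·M̄R̄/d₂ = 469.8500 − 3 × 4.2267 / 1.128 = 458.6089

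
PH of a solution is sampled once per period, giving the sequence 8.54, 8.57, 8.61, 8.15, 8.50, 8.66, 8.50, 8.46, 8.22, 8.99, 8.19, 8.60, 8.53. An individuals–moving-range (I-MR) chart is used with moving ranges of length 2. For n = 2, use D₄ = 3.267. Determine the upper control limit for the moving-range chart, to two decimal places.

Moving ranges: 0.03, 0.04, 0.46, 0.35, 0.16, 0.16, 0.04, 0.24, 0.77, 0.80, 0.41, 0.07; M̄R̄ = 3.5300 / 12 = 0.2942
UCL_MR = D₄·M̄R̄ = 3.267 × 0.2942 = 0.9610

0.96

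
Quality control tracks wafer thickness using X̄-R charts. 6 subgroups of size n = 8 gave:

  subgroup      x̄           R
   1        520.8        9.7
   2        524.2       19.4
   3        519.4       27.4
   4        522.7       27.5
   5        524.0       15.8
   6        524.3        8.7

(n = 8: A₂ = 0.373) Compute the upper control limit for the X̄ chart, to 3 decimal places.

529.312

X̄̄ = (520.8 + 524.2 + 519.4 + 522.7 + 524.0 + 524.3) / 6 = 3135.4000 / 6 = 522.5667
R̄ = (9.7 + 19.4 + 27.4 + 27.5 + 15.8 + 8.7) / 6 = 108.5000 / 6 = 18.0833
UCL = X̄̄ + A₂·R̄ = 522.5667 + 0.373 × 18.0833 = 529.3118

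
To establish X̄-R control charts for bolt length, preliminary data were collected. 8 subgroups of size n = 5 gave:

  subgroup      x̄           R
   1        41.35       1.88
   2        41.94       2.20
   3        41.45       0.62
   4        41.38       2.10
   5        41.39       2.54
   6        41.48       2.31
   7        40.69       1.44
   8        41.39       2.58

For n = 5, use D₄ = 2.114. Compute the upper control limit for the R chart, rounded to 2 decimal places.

R̄ = (1.88 + 2.20 + 0.62 + 2.10 + 2.54 + 2.31 + 1.44 + 2.58) / 8 = 15.6700 / 8 = 1.9587
UCL_R = D₄·R̄ = 2.114 × 1.9587 = 4.1408

4.14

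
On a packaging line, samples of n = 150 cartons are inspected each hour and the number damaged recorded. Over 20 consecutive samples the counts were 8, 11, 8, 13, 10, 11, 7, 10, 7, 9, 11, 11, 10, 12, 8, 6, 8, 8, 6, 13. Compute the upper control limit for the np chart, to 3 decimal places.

p̄ = Σdᵢ / (k·n) = 187 / (20 × 150) = 0.06233
UCL = np̄ + 3·√(np̄(1−p̄)) = 9.3500 + 3 × √(9.3500×0.93767) = 9.3500 + 3 × 2.9609 = 18.2328

18.233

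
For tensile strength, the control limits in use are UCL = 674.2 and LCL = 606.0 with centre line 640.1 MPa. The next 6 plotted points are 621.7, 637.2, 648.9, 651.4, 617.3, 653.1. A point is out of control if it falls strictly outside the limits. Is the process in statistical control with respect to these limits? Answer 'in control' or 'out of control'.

All 6 points lie within [606.0, 674.2].

in control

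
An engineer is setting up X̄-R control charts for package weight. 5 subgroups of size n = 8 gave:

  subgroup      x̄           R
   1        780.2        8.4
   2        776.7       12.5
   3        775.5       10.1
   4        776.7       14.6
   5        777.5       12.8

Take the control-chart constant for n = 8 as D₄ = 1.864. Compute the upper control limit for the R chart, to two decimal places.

21.77

R̄ = (8.4 + 12.5 + 10.1 + 14.6 + 12.8) / 5 = 58.4000 / 5 = 11.6800
UCL_R = D₄·R̄ = 1.864 × 11.6800 = 21.7715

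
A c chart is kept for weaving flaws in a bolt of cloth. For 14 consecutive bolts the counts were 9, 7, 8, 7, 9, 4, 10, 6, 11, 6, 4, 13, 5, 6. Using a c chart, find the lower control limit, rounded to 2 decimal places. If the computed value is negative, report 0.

c̄ = (9 + 7 + 8 + 7 + 9 + 4 + 10 + 6 + 11 + 6 + 4 + 13 + 5 + 6) / 14 = 105 / 14 = 7.5000
LCL = c̄ − 3√c̄ = 7.5000 − 3 × 2.7386 = -0.7158 → 0 (cannot be negative)

0.00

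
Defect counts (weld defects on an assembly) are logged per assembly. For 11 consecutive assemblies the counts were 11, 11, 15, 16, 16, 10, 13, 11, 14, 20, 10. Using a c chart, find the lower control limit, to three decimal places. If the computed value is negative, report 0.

c̄ = (11 + 11 + 15 + 16 + 16 + 10 + 13 + 11 + 14 + 20 + 10) / 11 = 147 / 11 = 13.3636
LCL = c̄ − 3√c̄ = 13.3636 − 3 × 3.6556 = 2.3967

2.397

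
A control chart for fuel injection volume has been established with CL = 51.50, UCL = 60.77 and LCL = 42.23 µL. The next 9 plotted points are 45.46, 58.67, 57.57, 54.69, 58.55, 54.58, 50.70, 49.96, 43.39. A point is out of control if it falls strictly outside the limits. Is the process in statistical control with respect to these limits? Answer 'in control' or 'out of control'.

in control

All 9 points lie within [42.23, 60.77].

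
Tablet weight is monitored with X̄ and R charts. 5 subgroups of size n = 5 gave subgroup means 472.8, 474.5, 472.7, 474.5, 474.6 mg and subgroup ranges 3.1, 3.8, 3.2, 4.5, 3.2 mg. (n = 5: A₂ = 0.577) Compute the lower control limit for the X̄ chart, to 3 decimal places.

471.766

X̄̄ = (472.8 + 474.5 + 472.7 + 474.5 + 474.6) / 5 = 2369.1000 / 5 = 473.8200
R̄ = (3.1 + 3.8 + 3.2 + 4.5 + 3.2) / 5 = 17.8000 / 5 = 3.5600
LCL = X̄̄ − A₂·R̄ = 473.8200 − 0.577 × 3.5600 = 471.7659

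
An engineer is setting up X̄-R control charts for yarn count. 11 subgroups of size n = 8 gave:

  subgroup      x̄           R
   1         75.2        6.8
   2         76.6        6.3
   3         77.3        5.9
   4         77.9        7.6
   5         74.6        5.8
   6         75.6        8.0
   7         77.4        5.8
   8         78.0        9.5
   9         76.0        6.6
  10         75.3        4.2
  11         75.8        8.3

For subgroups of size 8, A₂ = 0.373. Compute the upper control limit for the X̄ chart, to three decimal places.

X̄̄ = (75.2 + 76.6 + 77.3 + 77.9 + 74.6 + 75.6 + 77.4 + 78.0 + 76.0 + 75.3 + 75.8) / 11 = 839.7000 / 11 = 76.3364
R̄ = (6.8 + 6.3 + 5.9 + 7.6 + 5.8 + 8.0 + 5.8 + 9.5 + 6.6 + 4.2 + 8.3) / 11 = 74.8000 / 11 = 6.8000
UCL = X̄̄ + A₂·R̄ = 76.3364 + 0.373 × 6.8000 = 78.8728

78.873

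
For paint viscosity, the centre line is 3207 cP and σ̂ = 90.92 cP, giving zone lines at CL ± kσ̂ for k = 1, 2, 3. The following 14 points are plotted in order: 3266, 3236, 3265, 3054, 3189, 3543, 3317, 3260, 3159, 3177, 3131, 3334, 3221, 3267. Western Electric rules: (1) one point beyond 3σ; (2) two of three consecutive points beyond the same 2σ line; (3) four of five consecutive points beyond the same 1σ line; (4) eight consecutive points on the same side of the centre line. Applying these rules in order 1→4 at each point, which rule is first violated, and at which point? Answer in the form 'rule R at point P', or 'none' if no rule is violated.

rule 1 at point 6

Zone of each point (C = within 1σ̂, B = 1σ̂–2σ̂, A = 2σ̂–3σ̂, * = beyond 3σ̂; sign = side of CL): 1:+C, 2:+C, 3:+C, 4:-B, 5:-C, 6:+*, 7:+B, 8:+C, 9:-C, 10:-C, 11:-C, 12:+B, 13:+C, 14:+C
Rule 1 (one point beyond the 3σ limits) is satisfied at point 6.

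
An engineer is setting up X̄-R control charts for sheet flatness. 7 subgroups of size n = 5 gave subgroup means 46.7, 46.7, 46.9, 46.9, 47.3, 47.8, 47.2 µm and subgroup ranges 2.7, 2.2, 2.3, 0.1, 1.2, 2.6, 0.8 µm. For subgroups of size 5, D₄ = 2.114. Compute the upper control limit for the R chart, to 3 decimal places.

3.594

R̄ = (2.7 + 2.2 + 2.3 + 0.1 + 1.2 + 2.6 + 0.8) / 7 = 11.9000 / 7 = 1.7000
UCL_R = D₄·R̄ = 2.114 × 1.7000 = 3.5938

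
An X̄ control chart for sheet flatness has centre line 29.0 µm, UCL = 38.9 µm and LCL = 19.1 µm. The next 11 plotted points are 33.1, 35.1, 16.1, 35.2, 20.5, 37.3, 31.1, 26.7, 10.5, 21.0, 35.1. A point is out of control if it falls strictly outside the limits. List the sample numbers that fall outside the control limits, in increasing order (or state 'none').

3, 9

Compare each point to [19.1, 38.9]: sample 3 = 16.1 < LCL; sample 9 = 10.5 < LCL.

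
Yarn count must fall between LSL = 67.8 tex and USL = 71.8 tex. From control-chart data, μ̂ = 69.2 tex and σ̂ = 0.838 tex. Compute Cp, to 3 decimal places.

Cp = (USL − LSL) / (6σ̂) = (71.8 − 67.8) / (6 × 0.838) = 4.0000 / 5.0280 = 0.7955

0.796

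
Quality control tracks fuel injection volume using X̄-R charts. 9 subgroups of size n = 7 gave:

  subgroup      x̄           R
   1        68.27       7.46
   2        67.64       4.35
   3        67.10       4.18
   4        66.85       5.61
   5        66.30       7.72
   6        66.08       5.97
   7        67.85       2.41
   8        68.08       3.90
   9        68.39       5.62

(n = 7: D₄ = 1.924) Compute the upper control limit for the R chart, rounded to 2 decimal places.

10.09

R̄ = (7.46 + 4.35 + 4.18 + 5.61 + 7.72 + 5.97 + 2.41 + 3.90 + 5.62) / 9 = 47.2200 / 9 = 5.2467
UCL_R = D₄·R̄ = 1.924 × 5.2467 = 10.0946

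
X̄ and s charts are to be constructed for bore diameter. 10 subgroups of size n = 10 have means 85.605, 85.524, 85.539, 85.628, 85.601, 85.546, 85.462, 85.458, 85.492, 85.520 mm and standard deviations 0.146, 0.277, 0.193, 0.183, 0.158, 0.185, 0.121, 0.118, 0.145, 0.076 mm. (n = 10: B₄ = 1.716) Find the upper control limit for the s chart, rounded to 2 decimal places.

s̄ = (0.146 + 0.277 + 0.193 + 0.183 + 0.158 + 0.185 + 0.121 + 0.118 + 0.145 + 0.076) / 10 = 0.1602
UCL_s = B₄·s̄ = 1.716 × 0.1602 = 0.2749

0.27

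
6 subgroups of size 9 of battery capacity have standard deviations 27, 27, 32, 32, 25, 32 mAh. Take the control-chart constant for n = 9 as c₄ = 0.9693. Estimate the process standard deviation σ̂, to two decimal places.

s̄ = (27 + 27 + 32 + 32 + 25 + 32) / 6 = 29.1667
σ̂ = s̄ / c₄ = 29.1667 / 0.9693 = 30.0904

30.09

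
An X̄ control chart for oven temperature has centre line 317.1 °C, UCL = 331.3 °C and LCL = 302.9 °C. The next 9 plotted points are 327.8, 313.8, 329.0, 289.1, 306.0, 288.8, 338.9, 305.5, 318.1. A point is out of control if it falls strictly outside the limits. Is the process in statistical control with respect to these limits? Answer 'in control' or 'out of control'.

Compare each point to [302.9, 331.3]: sample 4 = 289.1 < LCL; sample 6 = 288.8 < LCL; sample 7 = 338.9 > UCL.

out of control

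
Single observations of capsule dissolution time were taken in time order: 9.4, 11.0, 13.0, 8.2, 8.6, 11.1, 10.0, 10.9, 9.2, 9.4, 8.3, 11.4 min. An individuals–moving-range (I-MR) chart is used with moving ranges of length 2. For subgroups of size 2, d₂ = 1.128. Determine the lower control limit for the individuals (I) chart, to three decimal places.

5.351

X̄ = (9.4 + 11.0 + 13.0 + 8.2 + 8.6 + 11.1 + 10.0 + 10.9 + 9.2 + 9.4 + 8.3 + 11.4) / 12 = 10.0417
Moving ranges: 1.6, 2.0, 4.8, 0.4, 2.5, 1.1, 0.9, 1.7, 0.2, 1.1, 3.1; M̄R̄ = 19.4000 / 11 = 1.7636
LCL = X̄ − 3·M̄R̄/d₂ = 10.0417 − 3 × 1.7636 / 1.128 = 5.3511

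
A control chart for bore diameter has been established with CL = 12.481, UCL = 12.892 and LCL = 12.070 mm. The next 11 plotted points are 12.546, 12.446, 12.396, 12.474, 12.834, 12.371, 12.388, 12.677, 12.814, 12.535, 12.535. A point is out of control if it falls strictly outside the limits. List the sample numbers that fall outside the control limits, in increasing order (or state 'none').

All 11 points lie within [12.070, 12.892].

none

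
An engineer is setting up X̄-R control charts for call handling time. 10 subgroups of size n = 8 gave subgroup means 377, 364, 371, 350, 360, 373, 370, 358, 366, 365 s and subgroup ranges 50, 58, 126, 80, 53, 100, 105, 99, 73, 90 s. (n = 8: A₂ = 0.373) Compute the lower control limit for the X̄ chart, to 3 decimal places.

X̄̄ = (377 + 364 + 371 + 350 + 360 + 373 + 370 + 358 + 366 + 365) / 10 = 3654.0000 / 10 = 365.4000
R̄ = (50 + 58 + 126 + 80 + 53 + 100 + 105 + 99 + 73 + 90) / 10 = 834.0000 / 10 = 83.4000
LCL = X̄̄ − A₂·R̄ = 365.4000 − 0.373 × 83.4000 = 334.2918

334.292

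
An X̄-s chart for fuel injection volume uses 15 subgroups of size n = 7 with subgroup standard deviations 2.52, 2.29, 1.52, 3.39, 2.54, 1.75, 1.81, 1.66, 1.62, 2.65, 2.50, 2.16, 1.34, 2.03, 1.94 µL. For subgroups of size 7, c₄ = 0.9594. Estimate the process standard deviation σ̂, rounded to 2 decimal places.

2.20

s̄ = (2.52 + 2.29 + 1.52 + 3.39 + 2.54 + 1.75 + 1.81 + 1.66 + 1.62 + 2.65 + 2.50 + 2.16 + 1.34 + 2.03 + 1.94) / 15 = 2.1147
σ̂ = s̄ / c₄ = 2.1147 / 0.9594 = 2.2042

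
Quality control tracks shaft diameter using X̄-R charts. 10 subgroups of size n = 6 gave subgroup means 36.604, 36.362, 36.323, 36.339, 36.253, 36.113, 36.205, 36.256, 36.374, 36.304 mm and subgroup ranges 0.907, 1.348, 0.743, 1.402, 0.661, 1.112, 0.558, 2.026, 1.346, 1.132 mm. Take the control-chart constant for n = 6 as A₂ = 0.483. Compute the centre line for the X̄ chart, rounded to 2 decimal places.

X̄̄ = (36.604 + 36.362 + 36.323 + 36.339 + 36.253 + 36.113 + 36.205 + 36.256 + 36.374 + 36.304) / 10 = 363.1330 / 10 = 36.3133
CL = X̄̄ = 36.3133

36.31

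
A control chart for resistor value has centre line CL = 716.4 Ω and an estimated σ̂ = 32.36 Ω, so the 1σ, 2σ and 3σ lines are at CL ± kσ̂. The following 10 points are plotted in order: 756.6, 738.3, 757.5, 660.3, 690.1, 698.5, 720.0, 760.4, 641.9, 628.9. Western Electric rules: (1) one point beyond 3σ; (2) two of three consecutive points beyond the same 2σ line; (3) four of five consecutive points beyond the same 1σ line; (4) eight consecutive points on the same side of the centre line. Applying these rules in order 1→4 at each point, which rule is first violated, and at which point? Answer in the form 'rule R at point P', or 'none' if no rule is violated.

Zone of each point (C = within 1σ̂, B = 1σ̂–2σ̂, A = 2σ̂–3σ̂, * = beyond 3σ̂; sign = side of CL): 1:+B, 2:+C, 3:+B, 4:-B, 5:-C, 6:-C, 7:+C, 8:+B, 9:-A, 10:-A
Rule 2 (two of three consecutive points beyond the same 2σ limit) is satisfied at point 10.

rule 2 at point 10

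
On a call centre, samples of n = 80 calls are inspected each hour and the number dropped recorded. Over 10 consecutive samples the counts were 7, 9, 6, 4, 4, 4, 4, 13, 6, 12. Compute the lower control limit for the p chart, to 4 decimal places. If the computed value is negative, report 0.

p̄ = Σdᵢ / (k·n) = 69 / (10 × 80) = 0.08625
LCL = p̄ − 3·√(p̄(1−p̄)/n) = 0.08625 − 3 × 0.03139 = -0.00791 → 0 (negative, so LCL = 0)

0.0000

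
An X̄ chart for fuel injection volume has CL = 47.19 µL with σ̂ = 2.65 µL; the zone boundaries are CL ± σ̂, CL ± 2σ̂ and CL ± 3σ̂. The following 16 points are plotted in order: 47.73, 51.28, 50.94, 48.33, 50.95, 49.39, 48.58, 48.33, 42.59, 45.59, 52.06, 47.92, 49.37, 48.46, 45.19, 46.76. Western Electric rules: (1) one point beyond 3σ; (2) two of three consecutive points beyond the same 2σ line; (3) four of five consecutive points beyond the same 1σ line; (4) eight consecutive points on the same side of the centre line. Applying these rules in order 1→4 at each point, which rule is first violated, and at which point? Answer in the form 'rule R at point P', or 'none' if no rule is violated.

Zone of each point (C = within 1σ̂, B = 1σ̂–2σ̂, A = 2σ̂–3σ̂, * = beyond 3σ̂; sign = side of CL): 1:+C, 2:+B, 3:+B, 4:+C, 5:+B, 6:+C, 7:+C, 8:+C, 9:-B, 10:-C, 11:+B, 12:+C, 13:+C, 14:+C, 15:-C, 16:-C
Rule 4 (eight consecutive points on the same side of the centre line) is satisfied at point 8.

rule 4 at point 8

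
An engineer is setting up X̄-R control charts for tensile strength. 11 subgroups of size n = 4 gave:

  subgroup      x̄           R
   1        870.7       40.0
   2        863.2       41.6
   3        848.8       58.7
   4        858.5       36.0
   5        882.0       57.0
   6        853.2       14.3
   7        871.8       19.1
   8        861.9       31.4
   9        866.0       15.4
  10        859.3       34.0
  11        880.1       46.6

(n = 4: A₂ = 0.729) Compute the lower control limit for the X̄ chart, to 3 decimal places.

X̄̄ = (870.7 + 863.2 + 848.8 + 858.5 + 882.0 + 853.2 + 871.8 + 861.9 + 866.0 + 859.3 + 880.1) / 11 = 9515.5000 / 11 = 865.0455
R̄ = (40.0 + 41.6 + 58.7 + 36.0 + 57.0 + 14.3 + 19.1 + 31.4 + 15.4 + 34.0 + 46.6) / 11 = 394.1000 / 11 = 35.8273
LCL = X̄̄ − A₂·R̄ = 865.0455 − 0.729 × 35.8273 = 838.9274

838.927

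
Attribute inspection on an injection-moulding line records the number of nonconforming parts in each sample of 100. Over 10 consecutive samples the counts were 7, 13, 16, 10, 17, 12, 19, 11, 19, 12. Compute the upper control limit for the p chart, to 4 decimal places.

0.2388

p̄ = Σdᵢ / (k·n) = 136 / (10 × 100) = 0.13600
UCL = p̄ + 3·√(p̄(1−p̄)/n) = 0.13600 + 3 × √(0.13600×0.86400/100) = 0.13600 + 3 × 0.03428 = 0.23884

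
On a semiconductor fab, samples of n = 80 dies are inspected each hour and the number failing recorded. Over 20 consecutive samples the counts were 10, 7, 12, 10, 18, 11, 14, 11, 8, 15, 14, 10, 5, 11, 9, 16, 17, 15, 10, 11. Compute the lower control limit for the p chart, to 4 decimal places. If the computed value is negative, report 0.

0.0277

p̄ = Σdᵢ / (k·n) = 234 / (20 × 80) = 0.14625
LCL = p̄ − 3·√(p̄(1−p̄)/n) = 0.14625 − 3 × 0.03951 = 0.02773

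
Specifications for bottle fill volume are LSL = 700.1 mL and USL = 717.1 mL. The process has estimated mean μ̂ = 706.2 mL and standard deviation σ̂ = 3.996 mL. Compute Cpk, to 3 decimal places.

0.509

Cpu = (USL − μ̂) / (3σ̂) = (717.1 − 706.2) / (3 × 3.996) = 0.9092; Cpl = (μ̂ − LSL) / (3σ̂) = (706.2 − 700.1) / (3 × 3.996) = 0.5088; Cpk = min(Cpu, Cpl) = 0.5088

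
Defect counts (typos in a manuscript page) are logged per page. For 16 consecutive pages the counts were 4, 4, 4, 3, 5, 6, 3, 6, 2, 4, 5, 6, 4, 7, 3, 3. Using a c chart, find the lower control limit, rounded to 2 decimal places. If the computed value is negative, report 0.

c̄ = (4 + 4 + 4 + 3 + 5 + 6 + 3 + 6 + 2 + 4 + 5 + 6 + 4 + 7 + 3 + 3) / 16 = 69 / 16 = 4.3125
LCL = c̄ − 3√c̄ = 4.3125 − 3 × 2.0767 = -1.9175 → 0 (cannot be negative)

0.00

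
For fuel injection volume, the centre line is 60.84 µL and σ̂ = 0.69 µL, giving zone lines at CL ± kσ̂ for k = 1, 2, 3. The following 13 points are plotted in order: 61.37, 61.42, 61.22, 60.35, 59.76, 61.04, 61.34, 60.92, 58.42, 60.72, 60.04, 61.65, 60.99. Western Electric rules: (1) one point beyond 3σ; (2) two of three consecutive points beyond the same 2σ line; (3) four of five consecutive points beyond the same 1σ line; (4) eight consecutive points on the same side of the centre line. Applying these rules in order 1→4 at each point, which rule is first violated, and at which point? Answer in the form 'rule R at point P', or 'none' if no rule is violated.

rule 1 at point 9

Zone of each point (C = within 1σ̂, B = 1σ̂–2σ̂, A = 2σ̂–3σ̂, * = beyond 3σ̂; sign = side of CL): 1:+C, 2:+C, 3:+C, 4:-C, 5:-B, 6:+C, 7:+C, 8:+C, 9:-*, 10:-C, 11:-B, 12:+B, 13:+C
Rule 1 (one point beyond the 3σ limits) is satisfied at point 9.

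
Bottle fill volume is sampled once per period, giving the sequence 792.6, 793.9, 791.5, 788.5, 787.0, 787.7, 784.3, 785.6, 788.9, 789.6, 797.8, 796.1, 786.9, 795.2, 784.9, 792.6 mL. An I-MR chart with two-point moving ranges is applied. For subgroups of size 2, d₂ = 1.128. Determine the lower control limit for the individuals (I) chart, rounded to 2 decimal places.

X̄ = (792.6 + 793.9 + 791.5 + 788.5 + 787.0 + 787.7 + 784.3 + 785.6 + 788.9 + 789.6 + 797.8 + 796.1 + 786.9 + 795.2 + 784.9 + 792.6) / 16 = 790.1938
Moving ranges: 1.3, 2.4, 3.0, 1.5, 0.7, 3.4, 1.3, 3.3, 0.7, 8.2, 1.7, 9.2, 8.3, 10.3, 7.7; M̄R̄ = 63.0000 / 15 = 4.2000
LCL = X̄ − 3·M̄R̄/d₂ = 790.1938 − 3 × 4.2000 / 1.128 = 779.0235

779.02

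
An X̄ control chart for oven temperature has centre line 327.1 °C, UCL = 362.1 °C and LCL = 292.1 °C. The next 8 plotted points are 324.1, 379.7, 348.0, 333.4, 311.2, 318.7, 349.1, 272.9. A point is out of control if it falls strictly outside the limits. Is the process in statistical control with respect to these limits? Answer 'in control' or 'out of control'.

out of control

Compare each point to [292.1, 362.1]: sample 2 = 379.7 > UCL; sample 8 = 272.9 < LCL.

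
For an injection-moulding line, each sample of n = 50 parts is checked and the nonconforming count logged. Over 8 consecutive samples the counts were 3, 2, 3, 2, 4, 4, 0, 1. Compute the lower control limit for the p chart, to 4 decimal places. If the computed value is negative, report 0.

p̄ = Σdᵢ / (k·n) = 19 / (8 × 50) = 0.04750
LCL = p̄ − 3·√(p̄(1−p̄)/n) = 0.04750 − 3 × 0.03008 = -0.04274 → 0 (negative, so LCL = 0)

0.0000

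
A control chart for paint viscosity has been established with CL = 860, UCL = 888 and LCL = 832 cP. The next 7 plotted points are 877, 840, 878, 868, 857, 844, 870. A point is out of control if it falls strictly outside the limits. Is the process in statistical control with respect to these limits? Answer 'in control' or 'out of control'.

in control

All 7 points lie within [832, 888].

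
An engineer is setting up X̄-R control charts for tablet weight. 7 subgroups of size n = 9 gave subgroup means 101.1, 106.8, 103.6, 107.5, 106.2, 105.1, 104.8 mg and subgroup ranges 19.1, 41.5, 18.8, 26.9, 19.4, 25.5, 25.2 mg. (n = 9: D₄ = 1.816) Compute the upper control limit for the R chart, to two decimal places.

45.76

R̄ = (19.1 + 41.5 + 18.8 + 26.9 + 19.4 + 25.5 + 25.2) / 7 = 176.4000 / 7 = 25.2000
UCL_R = D₄·R̄ = 1.816 × 25.2000 = 45.7632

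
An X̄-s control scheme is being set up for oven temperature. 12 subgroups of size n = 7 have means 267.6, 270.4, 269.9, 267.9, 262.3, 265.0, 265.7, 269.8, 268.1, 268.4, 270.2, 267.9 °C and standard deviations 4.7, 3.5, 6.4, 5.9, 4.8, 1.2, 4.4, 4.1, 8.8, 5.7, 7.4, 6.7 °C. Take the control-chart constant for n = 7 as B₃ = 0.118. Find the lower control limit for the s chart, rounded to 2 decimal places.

0.63

s̄ = (4.7 + 3.5 + 6.4 + 5.9 + 4.8 + 1.2 + 4.4 + 4.1 + 8.8 + 5.7 + 7.4 + 6.7) / 12 = 5.3000
LCL_s = B₃·s̄ = 0.118 × 5.3000 = 0.6254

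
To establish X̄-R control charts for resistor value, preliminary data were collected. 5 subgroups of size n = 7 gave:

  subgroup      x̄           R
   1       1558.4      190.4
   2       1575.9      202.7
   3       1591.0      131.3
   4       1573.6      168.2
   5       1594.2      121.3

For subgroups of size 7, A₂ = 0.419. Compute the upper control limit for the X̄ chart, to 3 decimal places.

X̄̄ = (1558.4 + 1575.9 + 1591.0 + 1573.6 + 1594.2) / 5 = 7893.1000 / 5 = 1578.6200
R̄ = (190.4 + 202.7 + 131.3 + 168.2 + 121.3) / 5 = 813.9000 / 5 = 162.7800
UCL = X̄̄ + A₂·R̄ = 1578.6200 + 0.419 × 162.7800 = 1646.8248

1646.825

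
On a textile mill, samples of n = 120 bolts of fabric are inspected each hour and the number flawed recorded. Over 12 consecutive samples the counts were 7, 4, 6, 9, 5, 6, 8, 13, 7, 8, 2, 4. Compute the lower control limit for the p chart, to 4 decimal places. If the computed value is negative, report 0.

p̄ = Σdᵢ / (k·n) = 79 / (12 × 120) = 0.05486
LCL = p̄ − 3·√(p̄(1−p̄)/n) = 0.05486 − 3 × 0.02079 = -0.00750 → 0 (negative, so LCL = 0)

0.0000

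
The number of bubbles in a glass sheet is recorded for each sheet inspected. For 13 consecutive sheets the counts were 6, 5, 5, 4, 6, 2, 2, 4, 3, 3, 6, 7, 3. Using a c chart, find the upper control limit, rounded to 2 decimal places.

10.53

c̄ = (6 + 5 + 5 + 4 + 6 + 2 + 2 + 4 + 3 + 3 + 6 + 7 + 3) / 13 = 56 / 13 = 4.3077
UCL = c̄ + 3√c̄ = 4.3077 + 3 × √4.3077 = 4.3077 + 3 × 2.0755 = 10.5342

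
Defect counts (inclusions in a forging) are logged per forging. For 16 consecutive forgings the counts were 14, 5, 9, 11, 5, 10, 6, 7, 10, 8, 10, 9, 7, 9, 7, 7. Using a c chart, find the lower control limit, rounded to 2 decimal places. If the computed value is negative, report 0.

c̄ = (14 + 5 + 9 + 11 + 5 + 10 + 6 + 7 + 10 + 8 + 10 + 9 + 7 + 9 + 7 + 7) / 16 = 134 / 16 = 8.3750
LCL = c̄ − 3√c̄ = 8.3750 − 3 × 2.8940 = -0.3069 → 0 (cannot be negative)

0.00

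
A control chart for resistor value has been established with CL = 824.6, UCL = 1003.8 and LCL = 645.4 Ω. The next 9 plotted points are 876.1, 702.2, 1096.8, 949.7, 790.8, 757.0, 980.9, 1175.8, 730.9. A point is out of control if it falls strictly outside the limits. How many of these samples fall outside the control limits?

2

Compare each point to [645.4, 1003.8]: sample 3 = 1096.8 > UCL; sample 8 = 1175.8 > UCL.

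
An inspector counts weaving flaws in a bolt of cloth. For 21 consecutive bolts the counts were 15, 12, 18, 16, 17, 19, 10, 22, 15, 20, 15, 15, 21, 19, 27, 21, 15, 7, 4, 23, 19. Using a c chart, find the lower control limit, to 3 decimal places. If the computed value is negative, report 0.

4.419

c̄ = (15 + 12 + 18 + 16 + 17 + 19 + 10 + 22 + 15 + 20 + 15 + 15 + 21 + 19 + 27 + 21 + 15 + 7 + 4 + 23 + 19) / 21 = 350 / 21 = 16.6667
LCL = c̄ − 3√c̄ = 16.6667 − 3 × 4.0825 = 4.4192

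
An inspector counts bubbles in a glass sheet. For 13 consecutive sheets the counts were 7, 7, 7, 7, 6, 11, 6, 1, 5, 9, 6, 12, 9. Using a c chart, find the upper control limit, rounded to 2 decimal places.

15.18

c̄ = (7 + 7 + 7 + 7 + 6 + 11 + 6 + 1 + 5 + 9 + 6 + 12 + 9) / 13 = 93 / 13 = 7.1538
UCL = c̄ + 3√c̄ = 7.1538 + 3 × √7.1538 = 7.1538 + 3 × 2.6747 = 15.1778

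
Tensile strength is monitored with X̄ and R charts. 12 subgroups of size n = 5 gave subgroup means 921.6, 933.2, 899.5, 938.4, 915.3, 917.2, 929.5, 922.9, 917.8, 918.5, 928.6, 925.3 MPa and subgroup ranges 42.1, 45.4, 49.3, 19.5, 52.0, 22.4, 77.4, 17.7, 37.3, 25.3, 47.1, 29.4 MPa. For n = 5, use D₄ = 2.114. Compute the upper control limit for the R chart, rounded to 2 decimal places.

81.90

R̄ = (42.1 + 45.4 + 49.3 + 19.5 + 52.0 + 22.4 + 77.4 + 17.7 + 37.3 + 25.3 + 47.1 + 29.4) / 12 = 464.9000 / 12 = 38.7417
UCL_R = D₄·R̄ = 2.114 × 38.7417 = 81.8999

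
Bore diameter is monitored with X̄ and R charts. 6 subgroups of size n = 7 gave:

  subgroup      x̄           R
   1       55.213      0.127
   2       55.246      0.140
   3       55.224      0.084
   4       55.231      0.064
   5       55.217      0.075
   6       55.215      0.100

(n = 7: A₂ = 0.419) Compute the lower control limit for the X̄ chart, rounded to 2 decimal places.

55.18

X̄̄ = (55.213 + 55.246 + 55.224 + 55.231 + 55.217 + 55.215) / 6 = 331.3460 / 6 = 55.2243
R̄ = (0.127 + 0.140 + 0.084 + 0.064 + 0.075 + 0.100) / 6 = 0.5900 / 6 = 0.0983
LCL = X̄̄ − A₂·R̄ = 55.2243 − 0.419 × 0.0983 = 55.1831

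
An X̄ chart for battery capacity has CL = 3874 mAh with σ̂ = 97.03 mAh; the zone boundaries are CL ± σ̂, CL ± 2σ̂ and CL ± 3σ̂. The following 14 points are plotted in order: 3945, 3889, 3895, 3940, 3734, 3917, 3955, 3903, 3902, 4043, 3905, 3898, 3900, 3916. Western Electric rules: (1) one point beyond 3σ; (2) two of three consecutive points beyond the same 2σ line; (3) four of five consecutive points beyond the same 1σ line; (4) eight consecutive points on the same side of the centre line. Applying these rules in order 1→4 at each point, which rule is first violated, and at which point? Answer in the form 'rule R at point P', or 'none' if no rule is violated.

Zone of each point (C = within 1σ̂, B = 1σ̂–2σ̂, A = 2σ̂–3σ̂, * = beyond 3σ̂; sign = side of CL): 1:+C, 2:+C, 3:+C, 4:+C, 5:-B, 6:+C, 7:+C, 8:+C, 9:+C, 10:+B, 11:+C, 12:+C, 13:+C, 14:+C
Rule 4 (eight consecutive points on the same side of the centre line) is satisfied at point 13.

rule 4 at point 13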